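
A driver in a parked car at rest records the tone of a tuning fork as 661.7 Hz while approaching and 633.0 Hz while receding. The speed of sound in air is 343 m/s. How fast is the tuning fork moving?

7.6 m/s

f₁/f₂ = (v + v_s)/(v − v_s), so v_s = v · (f₁ − f₂)/(f₁ + f₂).
v_s = 343 × (661.7 − 633.0)/(661.7 + 633.0) = 343 × 28.7/1294.7 ≈ 7.6 m/s.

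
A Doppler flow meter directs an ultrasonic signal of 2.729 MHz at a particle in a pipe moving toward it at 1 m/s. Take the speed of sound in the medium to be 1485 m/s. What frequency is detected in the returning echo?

The particle in a pipe first receives the wave as a moving observer: f₁ = f₀ · (v + u)/v = 2.729 × (1485 + 1)/1485 ≈ 2.731 MHz.
The reflection then acts as a moving source: f₂ = f₁ · v/(v − u) ≈ 2.733 MHz.

2.733 MHz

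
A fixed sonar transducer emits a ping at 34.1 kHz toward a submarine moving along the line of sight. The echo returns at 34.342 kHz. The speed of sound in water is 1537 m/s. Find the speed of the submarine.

5.4 m/s

Double Doppler shift off a moving reflector: f₂ = f₀ · (v + u)/(v − u) (u > 0 toward emitter).
Rearranging, u = v · (f₂ − f₀)/(f₂ + f₀) = 1537 × 0.242/68.442 ≈ 5.4 m/s.
So the submarine is moving at 5.4 m/s toward the emitter.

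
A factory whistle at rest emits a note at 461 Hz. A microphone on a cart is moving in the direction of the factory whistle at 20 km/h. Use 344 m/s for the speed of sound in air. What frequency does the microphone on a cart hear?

20 km/h = 5.556 m/s.
Moving observer, stationary source: f' = f · (v + v_o)/v.
f' = 461 × (344 + 5.556)/344 = 461 × 349.56/344 ≈ 468 Hz.

468 Hz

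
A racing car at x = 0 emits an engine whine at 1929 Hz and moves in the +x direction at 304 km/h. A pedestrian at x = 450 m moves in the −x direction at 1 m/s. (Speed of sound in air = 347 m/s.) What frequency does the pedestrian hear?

2557 Hz

304 km/h = 84.44 m/s.
The observer lies on the +x side, so the source is heading toward the observer and the observer is heading toward the source.
General Doppler shift: f' = f · (v + v_o)/(v − v_s).
f' = 1929 × (347 + 1)/(347 − 84.44) = 1929 × 348/262.56 ≈ 2557 Hz.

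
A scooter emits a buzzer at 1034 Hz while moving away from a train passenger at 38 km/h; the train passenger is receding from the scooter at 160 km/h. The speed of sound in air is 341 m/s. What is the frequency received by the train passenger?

38 km/h = 10.56 m/s; 160 km/h = 44.44 m/s.
Both move, so f' = f · (v − v_o)/(v + v_s).
f' = 1034 × (341 − 44.44)/(341 + 10.56) = 1034 × 296.56/351.56 ≈ 872 Hz.

872 Hz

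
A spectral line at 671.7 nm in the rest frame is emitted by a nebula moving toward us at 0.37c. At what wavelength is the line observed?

455.5 nm

Relativistic Doppler for wavelength: λ' = λ₀ · √((1 − β)/(1 + β)).
λ' = 671.7 × √(0.6300/1.3700) = 671.7 × 0.67813 ≈ 455.5 nm.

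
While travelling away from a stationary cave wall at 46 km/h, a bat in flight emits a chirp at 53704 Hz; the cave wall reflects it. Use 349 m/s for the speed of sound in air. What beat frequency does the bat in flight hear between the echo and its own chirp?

3794 Hz

46 km/h = 12.78 m/s.
The cave wall receives the sound from a moving source: f₁ = f₀ · v/(v + v_e) = 53704 × 349/361.78 ≈ 51807 Hz.
On the return leg the bat in flight is a moving observer: f₂ = f₁ · (v − v_e)/v = 51807 × 336.22/349 ≈ 49910 Hz.
Beat against the emitted tone: |f₂ − f₀| = 2v_e·f₀/(v + v_e) = 2 × 12.78 × 53704/361.78 ≈ 3794 Hz.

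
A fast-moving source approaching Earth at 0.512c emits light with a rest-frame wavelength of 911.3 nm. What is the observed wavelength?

Relativistic Doppler for wavelength: λ' = λ₀ · √((1 − β)/(1 + β)).
λ' = 911.3 × √(0.4880/1.5120) = 911.3 × 0.56811 ≈ 517.7 nm.

517.7 nm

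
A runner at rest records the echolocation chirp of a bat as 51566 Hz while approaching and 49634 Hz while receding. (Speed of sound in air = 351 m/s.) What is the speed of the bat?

f₁/f₂ = (v + v_s)/(v − v_s), so v_s = v · (f₁ − f₂)/(f₁ + f₂).
v_s = 351 × (51566 − 49634)/(51566 + 49634) = 351 × 1932/101200 ≈ 6.7 m/s.

6.7 m/s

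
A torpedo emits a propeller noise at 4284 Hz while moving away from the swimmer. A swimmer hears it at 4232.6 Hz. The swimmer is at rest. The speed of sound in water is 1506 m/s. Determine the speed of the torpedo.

18.3 m/s

f' = f · v/(v + v_s) ⇒ v_s = v · |1 − f/f'|.
v_s = 1506 × |1 − 4284/4232.6| = 1506 × 0.01214 ≈ 18.3 m/s.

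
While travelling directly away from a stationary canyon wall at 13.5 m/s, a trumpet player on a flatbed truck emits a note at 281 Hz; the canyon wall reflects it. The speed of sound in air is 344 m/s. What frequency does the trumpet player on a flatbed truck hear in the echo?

The canyon wall receives the sound from a moving source: f₁ = f₀ · v/(v + v_e) = 281 × 344/357.5 ≈ 270 Hz.
On the return leg the trumpet player on a flatbed truck is a moving observer: f₂ = f₁ · (v − v_e)/v = 270 × 330.5/344 ≈ 260 Hz.

260 Hz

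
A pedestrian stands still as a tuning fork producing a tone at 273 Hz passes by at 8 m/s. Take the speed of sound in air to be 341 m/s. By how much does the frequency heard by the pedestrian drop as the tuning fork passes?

12.8 Hz

Approaching: f₁ = f · v/(v − v_s) = 273 × 341/333 ≈ 279.6 Hz.
Receding: f₂ = f · v/(v + v_s) = 273 × 341/349 ≈ 266.7 Hz.
Drop: f₁ − f₂ = 2f·v·v_s/(v² − v_s²) = 2 × 273 × 341 × 8/(341² − 8²) ≈ 12.8 Hz.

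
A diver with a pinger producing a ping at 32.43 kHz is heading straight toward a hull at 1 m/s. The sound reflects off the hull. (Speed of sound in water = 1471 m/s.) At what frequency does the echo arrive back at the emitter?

The hull receives the sound from a moving source: f₁ = f₀ · v/(v − v_e) = 32.43 × 1471/1470 ≈ 32.5 kHz.
On the return leg the diver with a pinger is a moving observer: f₂ = f₁ · (v + v_e)/v = 32.5 × 1472/1471 ≈ 32.5 kHz.
Equivalently f₂ = f₀ · (v + v_e)/(v − v_e).

32.5 kHz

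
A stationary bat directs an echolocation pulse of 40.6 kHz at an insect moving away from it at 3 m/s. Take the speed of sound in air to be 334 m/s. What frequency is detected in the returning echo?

The insect first receives the wave as a moving observer: f₁ = f₀ · (v − u)/v = 40.6 × (334 − 3)/334 ≈ 40.2 kHz.
On reflection it acts as a source moving away from the stationary detector: f₂ = f₁ · v/(v + u) = 40.2 × 334/337 ≈ 39.9 kHz.

39.9 kHz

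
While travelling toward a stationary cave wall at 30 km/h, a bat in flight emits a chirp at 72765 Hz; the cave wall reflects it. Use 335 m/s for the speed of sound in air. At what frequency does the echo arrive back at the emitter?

76478 Hz

30 km/h = 8.333 m/s.
The cave wall receives the sound from a moving source: f₁ = f₀ · v/(v − v_e) = 72765 × 335/326.67 ≈ 74621 Hz.
On the return leg the bat in flight is a moving observer: f₂ = f₁ · (v + v_e)/v = 74621 × 343.33/335 ≈ 76478 Hz.
Equivalently f₂ = f₀ · (v + v_e)/(v − v_e).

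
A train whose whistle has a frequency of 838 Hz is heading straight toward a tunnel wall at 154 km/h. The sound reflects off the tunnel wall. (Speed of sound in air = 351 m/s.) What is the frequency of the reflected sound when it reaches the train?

1071 Hz

154 km/h = 42.78 m/s.
The tunnel wall receives the sound from a moving source: f₁ = f₀ · v/(v − v_e) = 838 × 351/308.22 ≈ 954 Hz.
On the return leg the train is a moving observer: f₂ = f₁ · (v + v_e)/v = 954 × 393.78/351 ≈ 1071 Hz.
Equivalently f₂ = f₀ · (v + v_e)/(v − v_e).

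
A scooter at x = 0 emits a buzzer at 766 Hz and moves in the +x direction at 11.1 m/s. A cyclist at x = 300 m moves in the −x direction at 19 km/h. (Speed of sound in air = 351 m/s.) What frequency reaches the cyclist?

19 km/h = 5.278 m/s.
The observer lies on the +x side, so the source is heading toward the observer and the observer is heading toward the source.
General Doppler shift: f' = f · (v + v_o)/(v − v_s).
f' = 766 × (351 + 5.278)/(351 − 11.1) = 766 × 356.28/339.9 ≈ 803 Hz.

803 Hz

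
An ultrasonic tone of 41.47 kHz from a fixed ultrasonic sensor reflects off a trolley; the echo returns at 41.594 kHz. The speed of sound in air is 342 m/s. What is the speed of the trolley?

0.51 m/s

Double Doppler shift off a moving reflector: f₂ = f₀ · (v + u)/(v − u) (u > 0 toward emitter).
Rearranging, u = v · (f₂ − f₀)/(f₂ + f₀) = 342 × 0.124/83.064 ≈ 0.51 m/s.
So the trolley is moving at 0.51 m/s toward the emitter.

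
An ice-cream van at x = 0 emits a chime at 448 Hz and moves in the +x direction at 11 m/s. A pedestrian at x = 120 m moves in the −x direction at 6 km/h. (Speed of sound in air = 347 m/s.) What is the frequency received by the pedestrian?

465 Hz

6 km/h = 1.667 m/s.
The observer lies on the +x side, so the source is heading toward the observer and the observer is heading toward the source.
Both move, so f' = f · (v + v_o)/(v − v_s).
f' = 448 × (347 + 1.667)/(347 − 11) = 448 × 348.67/336 ≈ 465 Hz.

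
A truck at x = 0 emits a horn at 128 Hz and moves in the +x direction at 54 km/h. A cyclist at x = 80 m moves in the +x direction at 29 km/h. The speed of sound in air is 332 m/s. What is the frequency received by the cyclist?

131 Hz

54 km/h = 15 m/s; 29 km/h = 8.056 m/s.
The observer lies on the +x side, so the source is heading toward the observer and the observer is heading away from the source.
With source approaching and observer receding, f' = f · (v − v_o)/(v − v_s).
f' = 128 × (332 − 8.056)/(332 − 15) = 128 × 323.94/317 ≈ 131 Hz.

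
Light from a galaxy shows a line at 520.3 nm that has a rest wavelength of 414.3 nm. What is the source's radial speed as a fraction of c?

0.224

λ'/λ₀ = 1.2559 > 1 (redshift), so the source is receding.
λ'/λ₀ = √((1 + β)/(1 − β)) for a receding source ⇒ β = (r² − 1)/(r² + 1) with r = λ'/λ₀.
β = (1.5772 − 1)/(1.5772 + 1) ≈ 0.224.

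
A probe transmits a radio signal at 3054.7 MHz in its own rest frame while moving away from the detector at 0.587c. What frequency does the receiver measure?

Relativistic Doppler for frequency: f' = f₀ · √((1 − β)/(1 + β)).
f' = 3054.7 × √(0.4130/1.5870) = 3054.7 × 0.51014 ≈ 1558.3 MHz.

1558.3 MHz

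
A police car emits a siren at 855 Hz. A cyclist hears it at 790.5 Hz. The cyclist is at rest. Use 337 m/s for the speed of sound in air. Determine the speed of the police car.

f' < f, so the police car is receding.
f' = f · v/(v + v_s) ⇒ v_s = v · |1 − f/f'|.
v_s = 337 × |1 − 855/790.5| = 337 × 0.08159 ≈ 27 m/s.

27 m/s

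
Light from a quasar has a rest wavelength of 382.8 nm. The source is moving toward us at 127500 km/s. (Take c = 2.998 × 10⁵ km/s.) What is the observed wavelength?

243.1 nm

β = v/c = 127500/299800 = 0.4253.
Relativistic Doppler for wavelength: λ' = λ₀ · √((1 − β)/(1 + β)).
λ' = 382.8 × √(0.5747/1.4253) = 382.8 × 0.63500 ≈ 243.1 nm.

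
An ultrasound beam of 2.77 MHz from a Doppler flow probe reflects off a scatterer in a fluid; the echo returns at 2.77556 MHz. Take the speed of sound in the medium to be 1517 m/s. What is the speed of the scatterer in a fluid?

1.52 m/s

Double Doppler shift off a moving reflector: f₂ = f₀ · (v + u)/(v − u) (u > 0 toward emitter).
Rearranging, u = v · (f₂ − f₀)/(f₂ + f₀) = 1517 × 0.00556/5.54556 ≈ 1.52 m/s.
So the scatterer in a fluid is moving at 1.52 m/s toward the emitter.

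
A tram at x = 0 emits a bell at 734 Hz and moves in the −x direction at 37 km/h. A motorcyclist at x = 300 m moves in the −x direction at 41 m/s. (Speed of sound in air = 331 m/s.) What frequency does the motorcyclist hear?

37 km/h = 10.28 m/s.
The observer lies on the +x side, so the source is heading away from the observer and the observer is heading toward the source.
Both move, so f' = f · (v + v_o)/(v + v_s).
f' = 734 × (331 + 41)/(331 + 10.28) = 734 × 372/341.28 ≈ 800 Hz.

800 Hz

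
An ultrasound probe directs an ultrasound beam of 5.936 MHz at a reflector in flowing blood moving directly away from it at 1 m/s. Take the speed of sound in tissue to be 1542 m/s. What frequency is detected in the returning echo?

The reflector in flowing blood first receives the wave as a moving observer: f₁ = f₀ · (v − u)/v = 5.936 × (1542 − 1)/1542 ≈ 5.932 MHz.
On reflection it acts as a source moving away from the stationary detector: f₂ = f₁ · v/(v + u) = 5.932 × 1542/1543 ≈ 5.928 MHz.

5.928 MHz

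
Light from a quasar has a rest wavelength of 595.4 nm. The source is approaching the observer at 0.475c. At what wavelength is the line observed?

355.2 nm

Relativistic Doppler for wavelength: λ' = λ₀ · √((1 − β)/(1 + β)).
λ' = 595.4 × √(0.5250/1.4750) = 595.4 × 0.59660 ≈ 355.2 nm.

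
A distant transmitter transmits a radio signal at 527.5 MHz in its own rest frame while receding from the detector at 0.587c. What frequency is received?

Relativistic Doppler for frequency: f' = f₀ · √((1 − β)/(1 + β)).
f' = 527.5 × √(0.4130/1.5870) = 527.5 × 0.51014 ≈ 269.1 MHz.

269.1 MHz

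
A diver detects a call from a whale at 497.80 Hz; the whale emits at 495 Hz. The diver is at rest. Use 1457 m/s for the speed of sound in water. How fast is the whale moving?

f' > f, so the whale is approaching.
f' = f · v/(v − v_s) ⇒ v_s = v · |1 − f/f'|.
v_s = 1457 × |1 − 495/497.80| = 1457 × 0.005625 ≈ 8.2 m/s.

8.2 m/s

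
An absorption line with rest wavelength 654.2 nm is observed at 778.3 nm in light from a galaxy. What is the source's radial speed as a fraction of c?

λ'/λ₀ = 1.1897 > 1 (redshift), so the source is receding.
λ'/λ₀ = √((1 + β)/(1 − β)) for a receding source ⇒ β = (r² − 1)/(r² + 1) with r = λ'/λ₀.
β = (1.4154 − 1)/(1.4154 + 1) ≈ 0.172.

0.172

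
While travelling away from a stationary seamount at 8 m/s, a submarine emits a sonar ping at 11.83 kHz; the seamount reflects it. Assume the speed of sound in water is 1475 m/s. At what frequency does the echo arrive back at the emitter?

11.70 kHz

The seamount receives the sound from a moving source: f₁ = f₀ · v/(v + v_e) = 11.83 × 1475/1483 ≈ 11.77 kHz.
On the return leg the submarine is a moving observer: f₂ = f₁ · (v − v_e)/v = 11.77 × 1467/1475 ≈ 11.70 kHz.
Equivalently f₂ = f₀ · (v − v_e)/(v + v_e).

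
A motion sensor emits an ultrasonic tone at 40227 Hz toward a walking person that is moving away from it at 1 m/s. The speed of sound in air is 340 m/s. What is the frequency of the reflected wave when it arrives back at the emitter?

39991 Hz

The walking person first receives the wave as a moving observer: f₁ = f₀ · (v − u)/v = 40227 × (340 − 1)/340 ≈ 40109 Hz.
On reflection it acts as a source moving away from the stationary detector: f₂ = f₁ · v/(v + u) = 40109 × 340/341 ≈ 39991 Hz.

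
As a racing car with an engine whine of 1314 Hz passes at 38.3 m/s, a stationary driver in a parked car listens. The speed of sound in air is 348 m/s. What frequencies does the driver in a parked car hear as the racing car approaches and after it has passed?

1476 Hz approaching; 1184 Hz receding

Approaching: f₁ = f · v/(v − v_s) = 1314 × 348/309.7 ≈ 1476 Hz.
Receding: f₂ = f · v/(v + v_s) = 1314 × 348/386.3 ≈ 1184 Hz.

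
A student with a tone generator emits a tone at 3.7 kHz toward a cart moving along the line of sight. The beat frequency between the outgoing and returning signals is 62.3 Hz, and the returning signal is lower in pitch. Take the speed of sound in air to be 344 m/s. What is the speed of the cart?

Double Doppler shift off a moving reflector: f₂ = f₀ · (v + u)/(v − u) (u > 0 toward emitter).
Returning signal is lower, so f₂ = f₀ − Δf = 3700 − 62.3 = 3637.7 Hz.
Rearranging, u = v · (f₂ − f₀)/(f₂ + f₀) = 344 × -62.3/7337.7 ≈ -2.92 m/s.
So the cart is moving at 2.92 m/s away from the emitter.

2.92 m/s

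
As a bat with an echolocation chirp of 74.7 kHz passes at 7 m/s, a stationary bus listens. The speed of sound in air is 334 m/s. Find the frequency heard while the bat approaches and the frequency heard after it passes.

76.3 kHz approaching; 73.2 kHz receding

Approaching: f₁ = f · v/(v − v_s) = 74.7 × 334/327 ≈ 76.3 kHz.
Receding: f₂ = f · v/(v + v_s) = 74.7 × 334/341 ≈ 73.2 kHz.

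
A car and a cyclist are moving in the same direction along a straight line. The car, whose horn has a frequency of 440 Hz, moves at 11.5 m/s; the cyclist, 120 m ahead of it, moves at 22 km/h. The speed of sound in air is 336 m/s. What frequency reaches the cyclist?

22 km/h = 6.111 m/s.
The cyclist is ahead, so the car is moving toward it while the cyclist is moving away from the car.
Both move, so f' = f · (v − v_o)/(v − v_s).
f' = 440 × (336 − 6.111)/(336 − 11.5) = 440 × 329.89/324.5 ≈ 447 Hz.

447 Hz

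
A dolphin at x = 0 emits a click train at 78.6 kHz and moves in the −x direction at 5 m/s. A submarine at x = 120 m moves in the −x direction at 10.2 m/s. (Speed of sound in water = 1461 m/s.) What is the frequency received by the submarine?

78.9 kHz

The observer lies on the +x side, so the source is heading away from the observer and the observer is heading toward the source.
With source receding and observer approaching, f' = f · (v + v_o)/(v + v_s).
f' = 78.6 × (1461 + 10.2)/(1461 + 5) = 78.6 × 1471.2/1466 ≈ 78.9 kHz.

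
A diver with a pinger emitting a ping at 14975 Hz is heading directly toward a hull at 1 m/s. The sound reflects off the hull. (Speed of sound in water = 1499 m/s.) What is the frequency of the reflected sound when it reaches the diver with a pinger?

14995 Hz

The hull receives the sound from a moving source: f₁ = f₀ · v/(v − v_e) = 14975 × 1499/1498 ≈ 14985 Hz.
On the return leg the diver with a pinger is a moving observer: f₂ = f₁ · (v + v_e)/v = 14985 × 1500/1499 ≈ 14995 Hz.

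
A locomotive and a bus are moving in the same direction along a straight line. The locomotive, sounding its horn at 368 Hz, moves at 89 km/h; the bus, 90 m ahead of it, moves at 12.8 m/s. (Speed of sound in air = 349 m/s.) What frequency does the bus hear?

89 km/h = 24.72 m/s.
The bus is ahead, so the locomotive is moving toward it while the bus is moving away from the locomotive.
Both move, so f' = f · (v − v_o)/(v − v_s).
f' = 368 × (349 − 12.8)/(349 − 24.72) = 368 × 336.2/324.28 ≈ 382 Hz.

382 Hz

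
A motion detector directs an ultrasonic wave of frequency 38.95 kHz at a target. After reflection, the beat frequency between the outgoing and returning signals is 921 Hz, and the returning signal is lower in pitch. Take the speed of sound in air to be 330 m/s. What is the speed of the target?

Double Doppler shift off a moving reflector: f₂ = f₀ · (v + u)/(v − u) (u > 0 toward emitter).
Returning signal is lower, so f₂ = f₀ − Δf = 38950 − 921 = 38029 Hz.
Rearranging, u = v · (f₂ − f₀)/(f₂ + f₀) = 330 × -921/76979 ≈ -3.9 m/s.
So the target is moving at 3.9 m/s away from the emitter.

3.9 m/s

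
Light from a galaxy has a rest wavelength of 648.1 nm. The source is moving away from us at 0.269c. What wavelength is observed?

Relativistic Doppler for wavelength: λ' = λ₀ · √((1 + β)/(1 − β)).
λ' = 648.1 × √(1.2690/0.7310) = 648.1 × 1.31757 ≈ 853.9 nm.

853.9 nm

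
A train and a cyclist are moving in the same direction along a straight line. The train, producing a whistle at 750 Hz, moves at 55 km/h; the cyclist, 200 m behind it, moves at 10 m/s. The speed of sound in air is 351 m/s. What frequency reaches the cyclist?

55 km/h = 15.28 m/s.
The cyclist is behind, so the train is moving away from it while the cyclist is moving toward the train.
General Doppler shift: f' = f · (v + v_o)/(v + v_s).
f' = 750 × (351 + 10)/(351 + 15.28) = 750 × 361/366.28 ≈ 739 Hz.

739 Hz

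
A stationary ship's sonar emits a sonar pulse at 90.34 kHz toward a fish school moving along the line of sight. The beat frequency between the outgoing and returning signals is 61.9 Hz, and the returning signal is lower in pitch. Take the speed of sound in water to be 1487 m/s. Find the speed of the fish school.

0.51 m/s

Double Doppler shift off a moving reflector: f₂ = f₀ · (v + u)/(v − u) (u > 0 toward emitter).
Returning signal is lower, so f₂ = f₀ − Δf = 90340 − 61.9 = 90278.1 Hz.
Rearranging, u = v · (f₂ − f₀)/(f₂ + f₀) = 1487 × -61.9/180618.1 ≈ -0.51 m/s.
So the fish school is moving at 0.51 m/s away from the emitter.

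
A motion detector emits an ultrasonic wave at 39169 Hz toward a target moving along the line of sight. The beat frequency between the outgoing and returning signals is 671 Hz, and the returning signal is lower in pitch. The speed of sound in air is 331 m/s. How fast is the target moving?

Double Doppler shift off a moving reflector: f₂ = f₀ · (v + u)/(v − u) (u > 0 toward emitter).
Returning signal is lower, so f₂ = f₀ − Δf = 39169 − 671 = 38498 Hz.
Rearranging, u = v · (f₂ − f₀)/(f₂ + f₀) = 331 × -671/77667 ≈ -2.86 m/s.
So the target is moving at 2.86 m/s away from the emitter.

2.86 m/s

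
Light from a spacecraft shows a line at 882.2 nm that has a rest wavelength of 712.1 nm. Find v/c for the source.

λ'/λ₀ = 1.2389 > 1 (redshift), so the source is receding.
λ'/λ₀ = √((1 + β)/(1 − β)) for a receding source ⇒ β = (r² − 1)/(r² + 1) with r = λ'/λ₀.
β = (1.5348 − 1)/(1.5348 + 1) ≈ 0.211.

0.211c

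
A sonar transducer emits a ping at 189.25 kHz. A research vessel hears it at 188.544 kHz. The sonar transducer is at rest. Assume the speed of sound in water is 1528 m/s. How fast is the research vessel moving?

f' < f, so the research vessel is receding.
f' = f · (v − v_o)/v ⇒ v_o = v · |f'/f − 1|.
v_o = 1528 × |188.544/189.25 − 1| = 1528 × 0.003731 ≈ 5.7 m/s.

5.7 m/s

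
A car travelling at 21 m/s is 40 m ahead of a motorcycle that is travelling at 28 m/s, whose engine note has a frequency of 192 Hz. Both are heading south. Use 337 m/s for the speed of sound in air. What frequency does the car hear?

The car is ahead, so the motorcycle is moving toward it while the car is moving away from the motorcycle.
General Doppler shift: f' = f · (v − v_o)/(v − v_s).
f' = 192 × (337 − 21)/(337 − 28) = 192 × 316/309 ≈ 196 Hz.

196 Hz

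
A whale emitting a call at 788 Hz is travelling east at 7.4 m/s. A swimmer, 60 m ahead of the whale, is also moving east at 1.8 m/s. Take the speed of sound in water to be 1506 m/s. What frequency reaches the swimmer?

791 Hz

The swimmer is ahead, so the whale is moving toward it while the swimmer is moving away from the whale.
General Doppler shift: f' = f · (v − v_o)/(v − v_s).
f' = 788 × (1506 − 1.8)/(1506 − 7.4) = 788 × 1504.2/1498.6 ≈ 791 Hz.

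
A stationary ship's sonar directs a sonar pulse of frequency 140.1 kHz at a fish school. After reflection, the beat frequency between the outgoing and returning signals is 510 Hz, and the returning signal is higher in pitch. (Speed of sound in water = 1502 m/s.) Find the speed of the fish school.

Double Doppler shift off a moving reflector: f₂ = f₀ · (v + u)/(v − u) (u > 0 toward emitter).
Returning signal is higher, so f₂ = f₀ + Δf = 140100 + 510 = 140610 Hz.
Rearranging, u = v · (f₂ − f₀)/(f₂ + f₀) = 1502 × 510/280710 ≈ 2.73 m/s.
So the fish school is moving at 2.73 m/s toward the emitter.

2.73 m/s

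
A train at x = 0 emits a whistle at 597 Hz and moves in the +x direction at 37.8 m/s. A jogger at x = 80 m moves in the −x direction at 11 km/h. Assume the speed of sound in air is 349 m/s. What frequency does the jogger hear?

11 km/h = 3.056 m/s.
The observer lies on the +x side, so the source is heading toward the observer and the observer is heading toward the source.
Both move, so f' = f · (v + v_o)/(v − v_s).
f' = 597 × (349 + 3.056)/(349 − 37.8) = 597 × 352.06/311.2 ≈ 675 Hz.

675 Hz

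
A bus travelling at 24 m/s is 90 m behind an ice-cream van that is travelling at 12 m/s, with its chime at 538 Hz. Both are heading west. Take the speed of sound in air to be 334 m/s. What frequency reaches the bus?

557 Hz

The bus is behind, so the ice-cream van is moving away from it while the bus is moving toward the ice-cream van.
With source receding and observer approaching, f' = f · (v + v_o)/(v + v_s).
f' = 538 × (334 + 24)/(334 + 12) = 538 × 358/346 ≈ 557 Hz.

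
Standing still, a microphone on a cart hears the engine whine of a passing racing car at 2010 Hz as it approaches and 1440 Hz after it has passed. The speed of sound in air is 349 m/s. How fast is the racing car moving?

58 m/s

f₁/f₂ = (v + v_s)/(v − v_s), so v_s = v · (f₁ − f₂)/(f₁ + f₂).
v_s = 349 × (2010 − 1440)/(2010 + 1440) = 349 × 570/3450 ≈ 58 m/s.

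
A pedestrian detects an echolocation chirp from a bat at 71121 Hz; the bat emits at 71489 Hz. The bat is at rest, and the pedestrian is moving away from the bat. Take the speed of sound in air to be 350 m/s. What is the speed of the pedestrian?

f' = f · (v − v_o)/v ⇒ v_o = v · |f'/f − 1|.
v_o = 350 × |71121/71489 − 1| = 350 × 0.005148 ≈ 1.80 m/s.

1.80 m/s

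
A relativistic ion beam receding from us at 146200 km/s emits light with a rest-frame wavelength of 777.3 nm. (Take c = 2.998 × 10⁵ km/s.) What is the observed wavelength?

β = v/c = 146200/299800 = 0.4877.
Relativistic Doppler for wavelength: λ' = λ₀ · √((1 + β)/(1 − β)).
λ' = 777.3 × √(1.4877/0.5123) = 777.3 × 1.70401 ≈ 1324.5 nm.

1324.5 nm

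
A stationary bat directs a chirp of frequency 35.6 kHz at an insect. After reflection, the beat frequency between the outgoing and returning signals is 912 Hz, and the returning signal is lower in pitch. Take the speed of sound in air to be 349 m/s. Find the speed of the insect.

4.5 m/s

Double Doppler shift off a moving reflector: f₂ = f₀ · (v + u)/(v − u) (u > 0 toward emitter).
Returning signal is lower, so f₂ = f₀ − Δf = 35600 − 912 = 34688 Hz.
Rearranging, u = v · (f₂ − f₀)/(f₂ + f₀) = 349 × -912/70288 ≈ -4.5 m/s.
So the insect is moving at 4.5 m/s away from the emitter.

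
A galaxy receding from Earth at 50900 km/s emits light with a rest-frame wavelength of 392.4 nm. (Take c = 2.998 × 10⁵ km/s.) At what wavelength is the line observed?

465.8 nm

β = v/c = 50900/299800 = 0.1698.
Relativistic Doppler for wavelength: λ' = λ₀ · √((1 + β)/(1 − β)).
λ' = 392.4 × √(1.1698/0.8302) = 392.4 × 1.18701 ≈ 465.8 nm.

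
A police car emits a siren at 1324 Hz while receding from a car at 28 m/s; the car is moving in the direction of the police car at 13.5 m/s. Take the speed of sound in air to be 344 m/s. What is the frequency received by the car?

1272 Hz

General Doppler shift: f' = f · (v + v_o)/(v + v_s).
f' = 1324 × (344 + 13.5)/(344 + 28) = 1324 × 357.5/372 ≈ 1272 Hz.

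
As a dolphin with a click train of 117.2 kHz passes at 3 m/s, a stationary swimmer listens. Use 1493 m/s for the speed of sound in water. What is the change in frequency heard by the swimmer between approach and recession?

0.471 kHz

Approaching: f₁ = f · v/(v − v_s) = 117.2 × 1493/1490 ≈ 117.436 kHz.
Receding: f₂ = f · v/(v + v_s) = 117.2 × 1493/1496 ≈ 116.965 kHz.
Drop: f₁ − f₂ = 2f·v·v_s/(v² − v_s²) = 2 × 117.2 × 1493 × 3/(1493² − 3²) ≈ 0.471 kHz.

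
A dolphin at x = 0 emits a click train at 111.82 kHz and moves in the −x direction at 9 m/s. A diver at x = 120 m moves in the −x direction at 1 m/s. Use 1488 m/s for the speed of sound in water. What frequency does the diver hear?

The observer lies on the +x side, so the source is heading away from the observer and the observer is heading toward the source.
Both move, so f' = f · (v + v_o)/(v + v_s).
f' = 111.82 × (1488 + 1)/(1488 + 9) = 111.82 × 1489/1497 ≈ 111.2 kHz.

111.2 kHz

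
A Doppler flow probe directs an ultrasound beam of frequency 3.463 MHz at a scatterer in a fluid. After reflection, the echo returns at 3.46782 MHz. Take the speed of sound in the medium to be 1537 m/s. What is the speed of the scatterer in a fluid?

Double Doppler shift off a moving reflector: f₂ = f₀ · (v + u)/(v − u) (u > 0 toward emitter).
Rearranging, u = v · (f₂ − f₀)/(f₂ + f₀) = 1537 × 0.00482/6.93082 ≈ 1.07 m/s.
So the scatterer in a fluid is moving at 1.07 m/s toward the emitter.

1.07 m/s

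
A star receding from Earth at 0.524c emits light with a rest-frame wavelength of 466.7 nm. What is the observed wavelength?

835.1 nm

Relativistic Doppler for wavelength: λ' = λ₀ · √((1 + β)/(1 − β)).
λ' = 466.7 × √(1.5240/0.4760) = 466.7 × 1.78932 ≈ 835.1 nm.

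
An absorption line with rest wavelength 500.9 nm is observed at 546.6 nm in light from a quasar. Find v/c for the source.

0.087

λ'/λ₀ = 1.0912 > 1 (redshift), so the source is receding.
λ'/λ₀ = √((1 + β)/(1 − β)) for a receding source ⇒ β = (r² − 1)/(r² + 1) with r = λ'/λ₀.
β = (1.1908 − 1)/(1.1908 + 1) ≈ 0.087.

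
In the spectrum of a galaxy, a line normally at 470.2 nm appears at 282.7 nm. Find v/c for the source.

λ'/λ₀ = 0.6012 < 1 (blueshift), so the source is approaching.
λ'/λ₀ = √((1 − β)/(1 + β)) for an approaching source ⇒ β = (1 − r²)/(1 + r²) with r = λ'/λ₀.
β = (1 − 0.3615)/(1 + 0.3615) ≈ 0.469.

0.469c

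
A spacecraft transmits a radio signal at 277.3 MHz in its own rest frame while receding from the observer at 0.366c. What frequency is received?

188.9 MHz

Relativistic Doppler for frequency: f' = f₀ · √((1 − β)/(1 + β)).
f' = 277.3 × √(0.6340/1.3660) = 277.3 × 0.68127 ≈ 188.9 MHz.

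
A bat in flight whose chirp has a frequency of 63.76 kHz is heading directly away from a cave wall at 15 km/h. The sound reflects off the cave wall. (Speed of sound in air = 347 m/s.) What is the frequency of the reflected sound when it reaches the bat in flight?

62.2 kHz

15 km/h = 4.167 m/s.
The cave wall receives the sound from a moving source: f₁ = f₀ · v/(v + v_e) = 63.76 × 347/351.17 ≈ 63.0 kHz.
On the return leg the bat in flight is a moving observer: f₂ = f₁ · (v − v_e)/v = 63.0 × 342.83/347 ≈ 62.2 kHz.
Equivalently f₂ = f₀ · (v − v_e)/(v + v_e).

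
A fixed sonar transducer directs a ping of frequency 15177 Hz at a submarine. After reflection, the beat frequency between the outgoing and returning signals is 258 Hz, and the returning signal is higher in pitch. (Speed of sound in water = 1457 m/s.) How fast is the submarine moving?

Double Doppler shift off a moving reflector: f₂ = f₀ · (v + u)/(v − u) (u > 0 toward emitter).
Returning signal is higher, so f₂ = f₀ + Δf = 15177 + 258 = 15435 Hz.
Rearranging, u = v · (f₂ − f₀)/(f₂ + f₀) = 1457 × 258/30612 ≈ 12.3 m/s.
So the submarine is moving at 12.3 m/s toward the emitter.

12.3 m/s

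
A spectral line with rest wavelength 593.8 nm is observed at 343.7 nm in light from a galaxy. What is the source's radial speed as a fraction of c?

λ'/λ₀ = 0.5788 < 1 (blueshift), so the source is approaching.
λ'/λ₀ = √((1 − β)/(1 + β)) for an approaching source ⇒ β = (1 − r²)/(1 + r²) with r = λ'/λ₀.
β = (1 − 0.3350)/(1 + 0.3350) ≈ 0.498.

0.498c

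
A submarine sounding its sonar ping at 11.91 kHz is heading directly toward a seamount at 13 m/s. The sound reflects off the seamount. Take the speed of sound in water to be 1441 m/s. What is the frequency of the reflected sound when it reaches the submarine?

The seamount receives the sound from a moving source: f₁ = f₀ · v/(v − v_e) = 11.91 × 1441/1428 ≈ 12.02 kHz.
On the return leg the submarine is a moving observer: f₂ = f₁ · (v + v_e)/v = 12.02 × 1454/1441 ≈ 12.13 kHz.

12.13 kHz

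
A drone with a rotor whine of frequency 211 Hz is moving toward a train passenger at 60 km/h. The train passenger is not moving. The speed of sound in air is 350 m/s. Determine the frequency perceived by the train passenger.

222 Hz

60 km/h = 16.67 m/s.
With the source moving toward a stationary observer, f' = f · v/(v − v_s).
f' = 211 × 350/(350 − 16.67) = 211 × 350/333.3 ≈ 222 Hz.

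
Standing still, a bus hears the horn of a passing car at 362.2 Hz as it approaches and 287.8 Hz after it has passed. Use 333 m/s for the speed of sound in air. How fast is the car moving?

38 m/s

f₁/f₂ = (v + v_s)/(v − v_s), so v_s = v · (f₁ − f₂)/(f₁ + f₂).
v_s = 333 × (362.2 − 287.8)/(362.2 + 287.8) = 333 × 74.4/650.0 ≈ 38 m/s.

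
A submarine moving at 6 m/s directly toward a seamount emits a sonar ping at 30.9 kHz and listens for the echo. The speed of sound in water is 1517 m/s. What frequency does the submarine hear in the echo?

The seamount receives the sound from a moving source: f₁ = f₀ · v/(v − v_e) = 30.9 × 1517/1511 ≈ 31.0 kHz.
On the return leg the submarine is a moving observer: f₂ = f₁ · (v + v_e)/v = 31.0 × 1523/1517 ≈ 31.1 kHz.

31.1 kHz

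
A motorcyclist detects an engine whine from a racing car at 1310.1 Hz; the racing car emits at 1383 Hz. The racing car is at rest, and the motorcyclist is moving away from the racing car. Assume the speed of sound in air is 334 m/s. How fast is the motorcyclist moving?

f' = f · (v − v_o)/v ⇒ v_o = v · |f'/f − 1|.
v_o = 334 × |1310.1/1383 − 1| = 334 × 0.05271 ≈ 17.6 m/s.

17.6 m/s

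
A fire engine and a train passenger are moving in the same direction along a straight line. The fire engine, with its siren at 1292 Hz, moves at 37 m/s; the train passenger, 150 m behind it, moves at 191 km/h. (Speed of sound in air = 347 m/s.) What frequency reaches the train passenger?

191 km/h = 53.06 m/s.
The train passenger is behind, so the fire engine is moving away from it while the train passenger is moving toward the fire engine.
General Doppler shift: f' = f · (v + v_o)/(v + v_s).
f' = 1292 × (347 + 53.06)/(347 + 37) = 1292 × 400.06/384 ≈ 1346 Hz.

1346 Hz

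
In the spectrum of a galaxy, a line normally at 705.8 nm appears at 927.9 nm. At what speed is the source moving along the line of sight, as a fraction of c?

λ'/λ₀ = 1.3147 > 1 (redshift), so the source is receding.
λ'/λ₀ = √((1 + β)/(1 − β)) for a receding source ⇒ β = (r² − 1)/(r² + 1) with r = λ'/λ₀.
β = (1.7284 − 1)/(1.7284 + 1) ≈ 0.267.

0.267c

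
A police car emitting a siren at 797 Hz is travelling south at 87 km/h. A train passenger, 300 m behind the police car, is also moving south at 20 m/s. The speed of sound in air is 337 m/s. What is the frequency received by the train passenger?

87 km/h = 24.17 m/s.
The train passenger is behind, so the police car is moving away from it while the train passenger is moving toward the police car.
With source receding and observer approaching, f' = f · (v + v_o)/(v + v_s).
f' = 797 × (337 + 20)/(337 + 24.17) = 797 × 357/361.17 ≈ 788 Hz.

788 Hz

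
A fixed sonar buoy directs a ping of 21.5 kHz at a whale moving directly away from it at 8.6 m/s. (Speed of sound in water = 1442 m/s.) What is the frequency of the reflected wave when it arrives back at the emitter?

21.2 kHz

The whale first receives the wave as a moving observer: f₁ = f₀ · (v − u)/v = 21.5 × (1442 − 8.6)/1442 ≈ 21.4 kHz.
The reflection then acts as a moving source: f₂ = f₁ · v/(v + u) ≈ 21.2 kHz.
Equivalently f₂ = f₀ · (v − u)/(v + u).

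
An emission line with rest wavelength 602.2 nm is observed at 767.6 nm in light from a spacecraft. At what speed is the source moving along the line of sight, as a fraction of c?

0.238c

λ'/λ₀ = 1.2747 > 1 (redshift), so the source is receding.
λ'/λ₀ = √((1 + β)/(1 − β)) for a receding source ⇒ β = (r² − 1)/(r² + 1) with r = λ'/λ₀.
β = (1.6248 − 1)/(1.6248 + 1) ≈ 0.238.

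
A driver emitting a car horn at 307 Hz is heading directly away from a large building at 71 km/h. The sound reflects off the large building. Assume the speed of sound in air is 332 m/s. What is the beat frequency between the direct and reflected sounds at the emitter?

71 km/h = 19.72 m/s.
The large building receives the sound from a moving source: f₁ = f₀ · v/(v + v_e) = 307 × 332/351.72 ≈ 289.8 Hz.
On the return leg the driver is a moving observer: f₂ = f₁ · (v − v_e)/v = 289.8 × 312.28/332 ≈ 272.6 Hz.
Equivalently f₂ = f₀ · (v − v_e)/(v + v_e).
Beat against the emitted tone: |f₂ − f₀| = 2v_e·f₀/(v + v_e) = 2 × 19.72 × 307/351.72 ≈ 34.4 Hz.

34.4 Hz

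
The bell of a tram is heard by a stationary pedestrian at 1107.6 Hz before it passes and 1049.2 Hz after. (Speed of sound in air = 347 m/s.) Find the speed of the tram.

f₁/f₂ = (v + v_s)/(v − v_s), so v_s = v · (f₁ − f₂)/(f₁ + f₂).
v_s = 347 × (1107.6 − 1049.2)/(1107.6 + 1049.2) = 347 × 58.4/2156.8 ≈ 9.4 m/s.

9.4 m/s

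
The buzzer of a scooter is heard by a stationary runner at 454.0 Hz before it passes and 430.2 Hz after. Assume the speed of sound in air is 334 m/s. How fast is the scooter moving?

f₁/f₂ = (v + v_s)/(v − v_s), so v_s = v · (f₁ − f₂)/(f₁ + f₂).
v_s = 334 × (454.0 − 430.2)/(454.0 + 430.2) = 334 × 23.8/884.2 ≈ 9.0 m/s.

9.0 m/s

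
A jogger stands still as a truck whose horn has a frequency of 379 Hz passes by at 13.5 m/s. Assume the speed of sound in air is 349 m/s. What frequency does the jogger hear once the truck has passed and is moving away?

Receding: f₂ = f · v/(v + v_s) = 379 × 349/362.5 ≈ 365 Hz.

365 Hz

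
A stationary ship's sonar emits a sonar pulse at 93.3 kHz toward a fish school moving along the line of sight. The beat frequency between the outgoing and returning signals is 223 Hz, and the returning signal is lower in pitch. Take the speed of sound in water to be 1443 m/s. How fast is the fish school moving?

Double Doppler shift off a moving reflector: f₂ = f₀ · (v + u)/(v − u) (u > 0 toward emitter).
Returning signal is lower, so f₂ = f₀ − Δf = 93300 − 223 = 93077 Hz.
Rearranging, u = v · (f₂ − f₀)/(f₂ + f₀) = 1443 × -223/186377 ≈ -1.73 m/s.
So the fish school is moving at 1.73 m/s away from the emitter.

1.73 m/s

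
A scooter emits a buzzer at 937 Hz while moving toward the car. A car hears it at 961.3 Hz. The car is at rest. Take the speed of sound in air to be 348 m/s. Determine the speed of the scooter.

f' = f · v/(v − v_s) ⇒ v_s = v · |1 − f/f'|.
v_s = 348 × |1 − 937/961.3| = 348 × 0.02528 ≈ 8.8 m/s.

8.8 m/s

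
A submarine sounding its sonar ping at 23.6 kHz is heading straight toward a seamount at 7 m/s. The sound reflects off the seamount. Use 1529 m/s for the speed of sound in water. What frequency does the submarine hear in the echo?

The seamount receives the sound from a moving source: f₁ = f₀ · v/(v − v_e) = 23.6 × 1529/1522 ≈ 23.7 kHz.
On the return leg the submarine is a moving observer: f₂ = f₁ · (v + v_e)/v = 23.7 × 1536/1529 ≈ 23.8 kHz.

23.8 kHz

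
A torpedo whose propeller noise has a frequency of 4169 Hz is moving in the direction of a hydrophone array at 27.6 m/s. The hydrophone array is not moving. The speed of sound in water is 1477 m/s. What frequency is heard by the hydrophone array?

4248 Hz

With the source moving toward a stationary observer, f' = f · v/(v − v_s).
f' = 4169 × 1477/(1477 − 27.6) = 4169 × 1477/1449 ≈ 4248 Hz.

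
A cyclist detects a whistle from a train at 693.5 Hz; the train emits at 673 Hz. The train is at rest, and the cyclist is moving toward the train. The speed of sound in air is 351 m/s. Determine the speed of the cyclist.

f' = f · (v + v_o)/v ⇒ v_o = v · |f'/f − 1|.
v_o = 351 × |693.5/673 − 1| = 351 × 0.03046 ≈ 10.7 m/s.

10.7 m/s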